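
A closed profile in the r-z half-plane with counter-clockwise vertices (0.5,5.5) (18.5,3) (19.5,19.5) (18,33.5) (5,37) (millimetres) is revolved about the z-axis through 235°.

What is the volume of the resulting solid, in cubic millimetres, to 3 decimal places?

Volume = 22168.821 mm³

Profile (r,z), 5 vertices: (0.5,5.5) (18.5,3) (19.5,19.5) (18,33.5) (5,37)
edge 0: (0.5,5.5)→(18.5,3)  cross = 0.5·3 − 18.5·5.5 = -100.2500; (r_i+r_j)·cross = 19·-100.2500 = -1904.7500
edge 1: (18.5,3)→(19.5,19.5)  cross = 18.5·19.5 − 19.5·3 = 302.2500; (r_i+r_j)·cross = 38·302.2500 = 11485.5000
edge 2: (19.5,19.5)→(18,33.5)  cross = 19.5·33.5 − 18·19.5 = 302.2500; (r_i+r_j)·cross = 37.5·302.2500 = 11334.3750
edge 3: (18,33.5)→(5,37)  cross = 18·37 − 5·33.5 = 498.5000; (r_i+r_j)·cross = 23·498.5000 = 11465.5000
edge 4: (5,37)→(0.5,5.5)  cross = 5·5.5 − 0.5·37 = 9.0000; (r_i+r_j)·cross = 5.5·9.0000 = 49.5000
Σcross = 1011.7500 → A = |Σcross|/2 = 505.8750 mm²
Σ(r_i+r_j)·cross = 32430.1250 → first moment M = |Σ|/6 = 5405.0208
R_c = M/A = 5405.0208/505.8750 = 10.6845 mm
θ = 235° = 4.101524 rad
V = θ·R_c·A = 4.101524·10.6845·505.8750 = 22168.821 mm³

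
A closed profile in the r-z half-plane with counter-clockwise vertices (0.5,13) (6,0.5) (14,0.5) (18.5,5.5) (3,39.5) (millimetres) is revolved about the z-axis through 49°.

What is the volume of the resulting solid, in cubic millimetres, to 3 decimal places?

Volume = 2428.836 mm³

Profile (r,z), 5 vertices: (0.5,13) (6,0.5) (14,0.5) (18.5,5.5) (3,39.5)
edge 0: (0.5,13)→(6,0.5)  cross = 0.5·0.5 − 6·13 = -77.7500; (r_i+r_j)·cross = 6.5·-77.7500 = -505.3750
edge 1: (6,0.5)→(14,0.5)  cross = 6·0.5 − 14·0.5 = -4.0000; (r_i+r_j)·cross = 20·-4.0000 = -80.0000
edge 2: (14,0.5)→(18.5,5.5)  cross = 14·5.5 − 18.5·0.5 = 67.7500; (r_i+r_j)·cross = 32.5·67.7500 = 2201.8750
edge 3: (18.5,5.5)→(3,39.5)  cross = 18.5·39.5 − 3·5.5 = 714.2500; (r_i+r_j)·cross = 21.5·714.2500 = 15356.3750
edge 4: (3,39.5)→(0.5,13)  cross = 3·13 − 0.5·39.5 = 19.2500; (r_i+r_j)·cross = 3.5·19.2500 = 67.3750
Σcross = 719.5000 → A = |Σcross|/2 = 359.7500 mm²
Σ(r_i+r_j)·cross = 17040.2500 → first moment M = |Σ|/6 = 2840.0417
R_c = M/A = 2840.0417/359.7500 = 7.8945 mm
θ = 49° = 0.855211 rad
V = θ·R_c·A = 0.855211·7.8945·359.7500 = 2428.836 mm³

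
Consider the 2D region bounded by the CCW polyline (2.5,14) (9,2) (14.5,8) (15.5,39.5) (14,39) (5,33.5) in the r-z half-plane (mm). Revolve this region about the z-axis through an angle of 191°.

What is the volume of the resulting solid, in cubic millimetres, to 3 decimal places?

Volume = 10947.265 mm³

Profile (r,z), 6 vertices: (2.5,14) (9,2) (14.5,8) (15.5,39.5) (14,39) (5,33.5)
edge 0: (2.5,14)→(9,2)  cross = 2.5·2 − 9·14 = -121.0000; (r_i+r_j)·cross = 11.5·-121.0000 = -1391.5000
edge 1: (9,2)→(14.5,8)  cross = 9·8 − 14.5·2 = 43.0000; (r_i+r_j)·cross = 23.5·43.0000 = 1010.5000
edge 2: (14.5,8)→(15.5,39.5)  cross = 14.5·39.5 − 15.5·8 = 448.7500; (r_i+r_j)·cross = 30·448.7500 = 13462.5000
edge 3: (15.5,39.5)→(14,39)  cross = 15.5·39 − 14·39.5 = 51.5000; (r_i+r_j)·cross = 29.5·51.5000 = 1519.2500
edge 4: (14,39)→(5,33.5)  cross = 14·33.5 − 5·39 = 274.0000; (r_i+r_j)·cross = 19·274.0000 = 5206.0000
edge 5: (5,33.5)→(2.5,14)  cross = 5·14 − 2.5·33.5 = -13.7500; (r_i+r_j)·cross = 7.5·-13.7500 = -103.1250
Σcross = 682.5000 → A = |Σcross|/2 = 341.2500 mm²
Σ(r_i+r_j)·cross = 19703.6250 → first moment M = |Σ|/6 = 3283.9375
R_c = M/A = 3283.9375/341.2500 = 9.6233 mm
θ = 191° = 3.333579 rad
V = θ·R_c·A = 3.333579·9.6233·341.2500 = 10947.265 mm³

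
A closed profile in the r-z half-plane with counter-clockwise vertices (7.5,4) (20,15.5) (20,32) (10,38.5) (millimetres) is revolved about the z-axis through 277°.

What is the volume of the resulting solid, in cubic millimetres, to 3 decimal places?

Profile (r,z), 4 vertices: (7.5,4) (20,15.5) (20,32) (10,38.5)
edge 0: (7.5,4)→(20,15.5)  cross = 7.5·15.5 − 20·4 = 36.2500; (r_i+r_j)·cross = 27.5·36.2500 = 996.8750
edge 1: (20,15.5)→(20,32)  cross = 20·32 − 20·15.5 = 330.0000; (r_i+r_j)·cross = 40·330.0000 = 13200.0000
edge 2: (20,32)→(10,38.5)  cross = 20·38.5 − 10·32 = 450.0000; (r_i+r_j)·cross = 30·450.0000 = 13500.0000
edge 3: (10,38.5)→(7.5,4)  cross = 10·4 − 7.5·38.5 = -248.7500; (r_i+r_j)·cross = 17.5·-248.7500 = -4353.1250
Σcross = 567.5000 → A = |Σcross|/2 = 283.7500 mm²
Σ(r_i+r_j)·cross = 23343.7500 → first moment M = |Σ|/6 = 3890.6250
R_c = M/A = 3890.6250/283.7500 = 13.7115 mm
θ = 277° = 4.834562 rad
V = θ·R_c·A = 4.834562·13.7115·283.7500 = 18809.468 mm³

Volume = 18809.468 mm³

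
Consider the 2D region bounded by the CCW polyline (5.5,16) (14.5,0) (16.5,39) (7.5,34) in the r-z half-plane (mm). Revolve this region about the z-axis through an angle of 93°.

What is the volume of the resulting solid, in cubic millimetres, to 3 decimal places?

Profile (r,z), 4 vertices: (5.5,16) (14.5,0) (16.5,39) (7.5,34)
edge 0: (5.5,16)→(14.5,0)  cross = 5.5·0 − 14.5·16 = -232.0000; (r_i+r_j)·cross = 20·-232.0000 = -4640.0000
edge 1: (14.5,0)→(16.5,39)  cross = 14.5·39 − 16.5·0 = 565.5000; (r_i+r_j)·cross = 31·565.5000 = 17530.5000
edge 2: (16.5,39)→(7.5,34)  cross = 16.5·34 − 7.5·39 = 268.5000; (r_i+r_j)·cross = 24·268.5000 = 6444.0000
edge 3: (7.5,34)→(5.5,16)  cross = 7.5·16 − 5.5·34 = -67.0000; (r_i+r_j)·cross = 13·-67.0000 = -871.0000
Σcross = 535.0000 → A = |Σcross|/2 = 267.5000 mm²
Σ(r_i+r_j)·cross = 18463.5000 → first moment M = |Σ|/6 = 3077.2500
R_c = M/A = 3077.2500/267.5000 = 11.5037 mm
θ = 93° = 1.623156 rad
V = θ·R_c·A = 1.623156·11.5037·267.5000 = 4994.857 mm³

Volume = 4994.857 mm³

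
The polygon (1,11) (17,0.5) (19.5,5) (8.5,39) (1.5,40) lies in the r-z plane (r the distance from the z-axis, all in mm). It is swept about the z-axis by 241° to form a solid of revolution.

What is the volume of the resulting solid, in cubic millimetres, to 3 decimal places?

Profile (r,z), 5 vertices: (1,11) (17,0.5) (19.5,5) (8.5,39) (1.5,40)
edge 0: (1,11)→(17,0.5)  cross = 1·0.5 − 17·11 = -186.5000; (r_i+r_j)·cross = 18·-186.5000 = -3357.0000
edge 1: (17,0.5)→(19.5,5)  cross = 17·5 − 19.5·0.5 = 75.2500; (r_i+r_j)·cross = 36.5·75.2500 = 2746.6250
edge 2: (19.5,5)→(8.5,39)  cross = 19.5·39 − 8.5·5 = 718.0000; (r_i+r_j)·cross = 28·718.0000 = 20104.0000
edge 3: (8.5,39)→(1.5,40)  cross = 8.5·40 − 1.5·39 = 281.5000; (r_i+r_j)·cross = 10·281.5000 = 2815.0000
edge 4: (1.5,40)→(1,11)  cross = 1.5·11 − 1·40 = -23.5000; (r_i+r_j)·cross = 2.5·-23.5000 = -58.7500
Σcross = 864.7500 → A = |Σcross|/2 = 432.3750 mm²
Σ(r_i+r_j)·cross = 22249.8750 → first moment M = |Σ|/6 = 3708.3125
R_c = M/A = 3708.3125/432.3750 = 8.5766 mm
θ = 241° = 4.206243 rad
V = θ·R_c·A = 4.206243·8.5766·432.3750 = 15598.065 mm³

Volume = 15598.065 mm³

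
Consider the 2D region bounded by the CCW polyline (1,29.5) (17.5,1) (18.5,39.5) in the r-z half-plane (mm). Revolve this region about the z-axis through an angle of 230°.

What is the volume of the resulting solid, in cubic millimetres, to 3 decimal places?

Volume = 16430.857 mm³

Profile (r,z), 3 vertices: (1,29.5) (17.5,1) (18.5,39.5)
edge 0: (1,29.5)→(17.5,1)  cross = 1·1 − 17.5·29.5 = -515.2500; (r_i+r_j)·cross = 18.5·-515.2500 = -9532.1250
edge 1: (17.5,1)→(18.5,39.5)  cross = 17.5·39.5 − 18.5·1 = 672.7500; (r_i+r_j)·cross = 36·672.7500 = 24219.0000
edge 2: (18.5,39.5)→(1,29.5)  cross = 18.5·29.5 − 1·39.5 = 506.2500; (r_i+r_j)·cross = 19.5·506.2500 = 9871.8750
Σcross = 663.7500 → A = |Σcross|/2 = 331.8750 mm²
Σ(r_i+r_j)·cross = 24558.7500 → first moment M = |Σ|/6 = 4093.1250
R_c = M/A = 4093.1250/331.8750 = 12.3333 mm
θ = 230° = 4.014257 rad
V = θ·R_c·A = 4.014257·12.3333·331.8750 = 16430.857 mm³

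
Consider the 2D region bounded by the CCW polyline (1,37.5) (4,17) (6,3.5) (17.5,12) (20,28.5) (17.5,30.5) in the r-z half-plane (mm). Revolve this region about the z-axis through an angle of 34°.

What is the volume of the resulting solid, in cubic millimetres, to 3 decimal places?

Volume = 2389.373 mm³

Profile (r,z), 6 vertices: (1,37.5) (4,17) (6,3.5) (17.5,12) (20,28.5) (17.5,30.5)
edge 0: (1,37.5)→(4,17)  cross = 1·17 − 4·37.5 = -133.0000; (r_i+r_j)·cross = 5·-133.0000 = -665.0000
edge 1: (4,17)→(6,3.5)  cross = 4·3.5 − 6·17 = -88.0000; (r_i+r_j)·cross = 10·-88.0000 = -880.0000
edge 2: (6,3.5)→(17.5,12)  cross = 6·12 − 17.5·3.5 = 10.7500; (r_i+r_j)·cross = 23.5·10.7500 = 252.6250
edge 3: (17.5,12)→(20,28.5)  cross = 17.5·28.5 − 20·12 = 258.7500; (r_i+r_j)·cross = 37.5·258.7500 = 9703.1250
edge 4: (20,28.5)→(17.5,30.5)  cross = 20·30.5 − 17.5·28.5 = 111.2500; (r_i+r_j)·cross = 37.5·111.2500 = 4171.8750
edge 5: (17.5,30.5)→(1,37.5)  cross = 17.5·37.5 − 1·30.5 = 625.7500; (r_i+r_j)·cross = 18.5·625.7500 = 11576.3750
Σcross = 785.5000 → A = |Σcross|/2 = 392.7500 mm²
Σ(r_i+r_j)·cross = 24159.0000 → first moment M = |Σ|/6 = 4026.5000
R_c = M/A = 4026.5000/392.7500 = 10.2521 mm
θ = 34° = 0.593412 rad
V = θ·R_c·A = 0.593412·10.2521·392.7500 = 2389.373 mm³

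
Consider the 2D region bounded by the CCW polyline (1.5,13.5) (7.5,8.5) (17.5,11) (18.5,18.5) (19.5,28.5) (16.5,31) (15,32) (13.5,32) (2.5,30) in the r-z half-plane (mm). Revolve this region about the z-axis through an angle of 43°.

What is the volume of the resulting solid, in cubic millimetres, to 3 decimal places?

Volume = 2694.734 mm³

Profile (r,z), 9 vertices: (1.5,13.5) (7.5,8.5) (17.5,11) (18.5,18.5) (19.5,28.5) (16.5,31) (15,32) (13.5,32) (2.5,30)
edge 0: (1.5,13.5)→(7.5,8.5)  cross = 1.5·8.5 − 7.5·13.5 = -88.5000; (r_i+r_j)·cross = 9·-88.5000 = -796.5000
edge 1: (7.5,8.5)→(17.5,11)  cross = 7.5·11 − 17.5·8.5 = -66.2500; (r_i+r_j)·cross = 25·-66.2500 = -1656.2500
edge 2: (17.5,11)→(18.5,18.5)  cross = 17.5·18.5 − 18.5·11 = 120.2500; (r_i+r_j)·cross = 36·120.2500 = 4329.0000
edge 3: (18.5,18.5)→(19.5,28.5)  cross = 18.5·28.5 − 19.5·18.5 = 166.5000; (r_i+r_j)·cross = 38·166.5000 = 6327.0000
edge 4: (19.5,28.5)→(16.5,31)  cross = 19.5·31 − 16.5·28.5 = 134.2500; (r_i+r_j)·cross = 36·134.2500 = 4833.0000
edge 5: (16.5,31)→(15,32)  cross = 16.5·32 − 15·31 = 63.0000; (r_i+r_j)·cross = 31.5·63.0000 = 1984.5000
edge 6: (15,32)→(13.5,32)  cross = 15·32 − 13.5·32 = 48.0000; (r_i+r_j)·cross = 28.5·48.0000 = 1368.0000
edge 7: (13.5,32)→(2.5,30)  cross = 13.5·30 − 2.5·32 = 325.0000; (r_i+r_j)·cross = 16·325.0000 = 5200.0000
edge 8: (2.5,30)→(1.5,13.5)  cross = 2.5·13.5 − 1.5·30 = -11.2500; (r_i+r_j)·cross = 4·-11.2500 = -45.0000
Σcross = 691.0000 → A = |Σcross|/2 = 345.5000 mm²
Σ(r_i+r_j)·cross = 21543.7500 → first moment M = |Σ|/6 = 3590.6250
R_c = M/A = 3590.6250/345.5000 = 10.3925 mm
θ = 43° = 0.750492 rad
V = θ·R_c·A = 0.750492·10.3925·345.5000 = 2694.734 mm³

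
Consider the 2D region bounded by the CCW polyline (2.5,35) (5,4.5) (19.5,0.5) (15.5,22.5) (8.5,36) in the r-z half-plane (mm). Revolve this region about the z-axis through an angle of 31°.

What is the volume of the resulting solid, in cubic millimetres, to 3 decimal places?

Profile (r,z), 5 vertices: (2.5,35) (5,4.5) (19.5,0.5) (15.5,22.5) (8.5,36)
edge 0: (2.5,35)→(5,4.5)  cross = 2.5·4.5 − 5·35 = -163.7500; (r_i+r_j)·cross = 7.5·-163.7500 = -1228.1250
edge 1: (5,4.5)→(19.5,0.5)  cross = 5·0.5 − 19.5·4.5 = -85.2500; (r_i+r_j)·cross = 24.5·-85.2500 = -2088.6250
edge 2: (19.5,0.5)→(15.5,22.5)  cross = 19.5·22.5 − 15.5·0.5 = 431.0000; (r_i+r_j)·cross = 35·431.0000 = 15085.0000
edge 3: (15.5,22.5)→(8.5,36)  cross = 15.5·36 − 8.5·22.5 = 366.7500; (r_i+r_j)·cross = 24·366.7500 = 8802.0000
edge 4: (8.5,36)→(2.5,35)  cross = 8.5·35 − 2.5·36 = 207.5000; (r_i+r_j)·cross = 11·207.5000 = 2282.5000
Σcross = 756.2500 → A = |Σcross|/2 = 378.1250 mm²
Σ(r_i+r_j)·cross = 22852.7500 → first moment M = |Σ|/6 = 3808.7917
R_c = M/A = 3808.7917/378.1250 = 10.0728 mm
θ = 31° = 0.541052 rad
V = θ·R_c·A = 0.541052·10.0728·378.1250 = 2060.755 mm³

Volume = 2060.755 mm³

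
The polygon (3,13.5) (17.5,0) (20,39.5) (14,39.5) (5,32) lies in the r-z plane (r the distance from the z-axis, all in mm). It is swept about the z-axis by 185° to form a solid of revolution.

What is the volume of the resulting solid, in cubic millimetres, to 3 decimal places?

Profile (r,z), 5 vertices: (3,13.5) (17.5,0) (20,39.5) (14,39.5) (5,32)
edge 0: (3,13.5)→(17.5,0)  cross = 3·0 − 17.5·13.5 = -236.2500; (r_i+r_j)·cross = 20.5·-236.2500 = -4843.1250
edge 1: (17.5,0)→(20,39.5)  cross = 17.5·39.5 − 20·0 = 691.2500; (r_i+r_j)·cross = 37.5·691.2500 = 25921.8750
edge 2: (20,39.5)→(14,39.5)  cross = 20·39.5 − 14·39.5 = 237.0000; (r_i+r_j)·cross = 34·237.0000 = 8058.0000
edge 3: (14,39.5)→(5,32)  cross = 14·32 − 5·39.5 = 250.5000; (r_i+r_j)·cross = 19·250.5000 = 4759.5000
edge 4: (5,32)→(3,13.5)  cross = 5·13.5 − 3·32 = -28.5000; (r_i+r_j)·cross = 8·-28.5000 = -228.0000
Σcross = 914.0000 → A = |Σcross|/2 = 457.0000 mm²
Σ(r_i+r_j)·cross = 33668.2500 → first moment M = |Σ|/6 = 5611.3750
R_c = M/A = 5611.3750/457.0000 = 12.2787 mm
θ = 185° = 3.228859 rad
V = θ·R_c·A = 3.228859·12.2787·457.0000 = 18118.339 mm³

Volume = 18118.339 mm³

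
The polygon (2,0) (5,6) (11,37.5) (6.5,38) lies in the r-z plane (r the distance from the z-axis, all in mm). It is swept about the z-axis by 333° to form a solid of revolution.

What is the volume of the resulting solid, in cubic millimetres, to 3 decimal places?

Volume = 4292.486 mm³

Profile (r,z), 4 vertices: (2,0) (5,6) (11,37.5) (6.5,38)
edge 0: (2,0)→(5,6)  cross = 2·6 − 5·0 = 12.0000; (r_i+r_j)·cross = 7·12.0000 = 84.0000
edge 1: (5,6)→(11,37.5)  cross = 5·37.5 − 11·6 = 121.5000; (r_i+r_j)·cross = 16·121.5000 = 1944.0000
edge 2: (11,37.5)→(6.5,38)  cross = 11·38 − 6.5·37.5 = 174.2500; (r_i+r_j)·cross = 17.5·174.2500 = 3049.3750
edge 3: (6.5,38)→(2,0)  cross = 6.5·0 − 2·38 = -76.0000; (r_i+r_j)·cross = 8.5·-76.0000 = -646.0000
Σcross = 231.7500 → A = |Σcross|/2 = 115.8750 mm²
Σ(r_i+r_j)·cross = 4431.3750 → first moment M = |Σ|/6 = 738.5625
R_c = M/A = 738.5625/115.8750 = 6.3738 mm
θ = 333° = 5.811946 rad
V = θ·R_c·A = 5.811946·6.3738·115.8750 = 4292.486 mm³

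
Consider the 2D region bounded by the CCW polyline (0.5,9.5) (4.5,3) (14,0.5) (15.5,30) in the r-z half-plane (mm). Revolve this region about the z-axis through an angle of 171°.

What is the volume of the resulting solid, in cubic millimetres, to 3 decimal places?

Profile (r,z), 4 vertices: (0.5,9.5) (4.5,3) (14,0.5) (15.5,30)
edge 0: (0.5,9.5)→(4.5,3)  cross = 0.5·3 − 4.5·9.5 = -41.2500; (r_i+r_j)·cross = 5·-41.2500 = -206.2500
edge 1: (4.5,3)→(14,0.5)  cross = 4.5·0.5 − 14·3 = -39.7500; (r_i+r_j)·cross = 18.5·-39.7500 = -735.3750
edge 2: (14,0.5)→(15.5,30)  cross = 14·30 − 15.5·0.5 = 412.2500; (r_i+r_j)·cross = 29.5·412.2500 = 12161.3750
edge 3: (15.5,30)→(0.5,9.5)  cross = 15.5·9.5 − 0.5·30 = 132.2500; (r_i+r_j)·cross = 16·132.2500 = 2116.0000
Σcross = 463.5000 → A = |Σcross|/2 = 231.7500 mm²
Σ(r_i+r_j)·cross = 13335.7500 → first moment M = |Σ|/6 = 2222.6250
R_c = M/A = 2222.6250/231.7500 = 9.5906 mm
θ = 171° = 2.984513 rad
V = θ·R_c·A = 2.984513·9.5906·231.7500 = 6633.453 mm³

Volume = 6633.453 mm³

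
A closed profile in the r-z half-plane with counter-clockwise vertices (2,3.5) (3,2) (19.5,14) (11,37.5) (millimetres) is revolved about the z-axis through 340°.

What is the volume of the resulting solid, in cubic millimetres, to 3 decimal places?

Profile (r,z), 4 vertices: (2,3.5) (3,2) (19.5,14) (11,37.5)
edge 0: (2,3.5)→(3,2)  cross = 2·2 − 3·3.5 = -6.5000; (r_i+r_j)·cross = 5·-6.5000 = -32.5000
edge 1: (3,2)→(19.5,14)  cross = 3·14 − 19.5·2 = 3.0000; (r_i+r_j)·cross = 22.5·3.0000 = 67.5000
edge 2: (19.5,14)→(11,37.5)  cross = 19.5·37.5 − 11·14 = 577.2500; (r_i+r_j)·cross = 30.5·577.2500 = 17606.1250
edge 3: (11,37.5)→(2,3.5)  cross = 11·3.5 − 2·37.5 = -36.5000; (r_i+r_j)·cross = 13·-36.5000 = -474.5000
Σcross = 537.2500 → A = |Σcross|/2 = 268.6250 mm²
Σ(r_i+r_j)·cross = 17166.6250 → first moment M = |Σ|/6 = 2861.1042
R_c = M/A = 2861.1042/268.6250 = 10.6509 mm
θ = 340° = 5.934119 rad
V = θ·R_c·A = 5.934119·10.6509·268.6250 = 16978.134 mm³

Volume = 16978.134 mm³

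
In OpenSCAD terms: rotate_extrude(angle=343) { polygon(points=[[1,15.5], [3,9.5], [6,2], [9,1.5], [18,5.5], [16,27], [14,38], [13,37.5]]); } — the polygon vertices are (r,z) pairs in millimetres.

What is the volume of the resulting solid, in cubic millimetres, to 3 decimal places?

Volume = 23377.701 mm³

Profile (r,z), 8 vertices: (1,15.5) (3,9.5) (6,2) (9,1.5) (18,5.5) (16,27) (14,38) (13,37.5)
edge 0: (1,15.5)→(3,9.5)  cross = 1·9.5 − 3·15.5 = -37.0000; (r_i+r_j)·cross = 4·-37.0000 = -148.0000
edge 1: (3,9.5)→(6,2)  cross = 3·2 − 6·9.5 = -51.0000; (r_i+r_j)·cross = 9·-51.0000 = -459.0000
edge 2: (6,2)→(9,1.5)  cross = 6·1.5 − 9·2 = -9.0000; (r_i+r_j)·cross = 15·-9.0000 = -135.0000
edge 3: (9,1.5)→(18,5.5)  cross = 9·5.5 − 18·1.5 = 22.5000; (r_i+r_j)·cross = 27·22.5000 = 607.5000
edge 4: (18,5.5)→(16,27)  cross = 18·27 − 16·5.5 = 398.0000; (r_i+r_j)·cross = 34·398.0000 = 13532.0000
edge 5: (16,27)→(14,38)  cross = 16·38 − 14·27 = 230.0000; (r_i+r_j)·cross = 30·230.0000 = 6900.0000
edge 6: (14,38)→(13,37.5)  cross = 14·37.5 − 13·38 = 31.0000; (r_i+r_j)·cross = 27·31.0000 = 837.0000
edge 7: (13,37.5)→(1,15.5)  cross = 13·15.5 − 1·37.5 = 164.0000; (r_i+r_j)·cross = 14·164.0000 = 2296.0000
Σcross = 748.5000 → A = |Σcross|/2 = 374.2500 mm²
Σ(r_i+r_j)·cross = 23430.5000 → first moment M = |Σ|/6 = 3905.0833
R_c = M/A = 3905.0833/374.2500 = 10.4344 mm
θ = 343° = 5.986479 rad
V = θ·R_c·A = 5.986479·10.4344·374.2500 = 23377.701 mm³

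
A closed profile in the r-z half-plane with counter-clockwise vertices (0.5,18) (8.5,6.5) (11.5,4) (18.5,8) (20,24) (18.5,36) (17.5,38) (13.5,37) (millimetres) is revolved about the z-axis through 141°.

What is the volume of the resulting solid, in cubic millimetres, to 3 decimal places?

Profile (r,z), 8 vertices: (0.5,18) (8.5,6.5) (11.5,4) (18.5,8) (20,24) (18.5,36) (17.5,38) (13.5,37)
edge 0: (0.5,18)→(8.5,6.5)  cross = 0.5·6.5 − 8.5·18 = -149.7500; (r_i+r_j)·cross = 9·-149.7500 = -1347.7500
edge 1: (8.5,6.5)→(11.5,4)  cross = 8.5·4 − 11.5·6.5 = -40.7500; (r_i+r_j)·cross = 20·-40.7500 = -815.0000
edge 2: (11.5,4)→(18.5,8)  cross = 11.5·8 − 18.5·4 = 18.0000; (r_i+r_j)·cross = 30·18.0000 = 540.0000
edge 3: (18.5,8)→(20,24)  cross = 18.5·24 − 20·8 = 284.0000; (r_i+r_j)·cross = 38.5·284.0000 = 10934.0000
edge 4: (20,24)→(18.5,36)  cross = 20·36 − 18.5·24 = 276.0000; (r_i+r_j)·cross = 38.5·276.0000 = 10626.0000
edge 5: (18.5,36)→(17.5,38)  cross = 18.5·38 − 17.5·36 = 73.0000; (r_i+r_j)·cross = 36·73.0000 = 2628.0000
edge 6: (17.5,38)→(13.5,37)  cross = 17.5·37 − 13.5·38 = 134.5000; (r_i+r_j)·cross = 31·134.5000 = 4169.5000
edge 7: (13.5,37)→(0.5,18)  cross = 13.5·18 − 0.5·37 = 224.5000; (r_i+r_j)·cross = 14·224.5000 = 3143.0000
Σcross = 819.5000 → A = |Σcross|/2 = 409.7500 mm²
Σ(r_i+r_j)·cross = 29877.7500 → first moment M = |Σ|/6 = 4979.6250
R_c = M/A = 4979.6250/409.7500 = 12.1528 mm
θ = 141° = 2.460914 rad
V = θ·R_c·A = 2.460914·12.1528·409.7500 = 12254.430 mm³

Volume = 12254.430 mm³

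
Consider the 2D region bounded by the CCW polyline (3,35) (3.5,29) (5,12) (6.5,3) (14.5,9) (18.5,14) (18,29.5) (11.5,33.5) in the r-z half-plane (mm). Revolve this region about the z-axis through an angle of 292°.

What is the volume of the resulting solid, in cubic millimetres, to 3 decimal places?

Volume = 19171.025 mm³

Profile (r,z), 8 vertices: (3,35) (3.5,29) (5,12) (6.5,3) (14.5,9) (18.5,14) (18,29.5) (11.5,33.5)
edge 0: (3,35)→(3.5,29)  cross = 3·29 − 3.5·35 = -35.5000; (r_i+r_j)·cross = 6.5·-35.5000 = -230.7500
edge 1: (3.5,29)→(5,12)  cross = 3.5·12 − 5·29 = -103.0000; (r_i+r_j)·cross = 8.5·-103.0000 = -875.5000
edge 2: (5,12)→(6.5,3)  cross = 5·3 − 6.5·12 = -63.0000; (r_i+r_j)·cross = 11.5·-63.0000 = -724.5000
edge 3: (6.5,3)→(14.5,9)  cross = 6.5·9 − 14.5·3 = 15.0000; (r_i+r_j)·cross = 21·15.0000 = 315.0000
edge 4: (14.5,9)→(18.5,14)  cross = 14.5·14 − 18.5·9 = 36.5000; (r_i+r_j)·cross = 33·36.5000 = 1204.5000
edge 5: (18.5,14)→(18,29.5)  cross = 18.5·29.5 − 18·14 = 293.7500; (r_i+r_j)·cross = 36.5·293.7500 = 10721.8750
edge 6: (18,29.5)→(11.5,33.5)  cross = 18·33.5 − 11.5·29.5 = 263.7500; (r_i+r_j)·cross = 29.5·263.7500 = 7780.6250
edge 7: (11.5,33.5)→(3,35)  cross = 11.5·35 − 3·33.5 = 302.0000; (r_i+r_j)·cross = 14.5·302.0000 = 4379.0000
Σcross = 709.5000 → A = |Σcross|/2 = 354.7500 mm²
Σ(r_i+r_j)·cross = 22570.2500 → first moment M = |Σ|/6 = 3761.7083
R_c = M/A = 3761.7083/354.7500 = 10.6038 mm
θ = 292° = 5.096361 rad
V = θ·R_c·A = 5.096361·10.6038·354.7500 = 19171.025 mm³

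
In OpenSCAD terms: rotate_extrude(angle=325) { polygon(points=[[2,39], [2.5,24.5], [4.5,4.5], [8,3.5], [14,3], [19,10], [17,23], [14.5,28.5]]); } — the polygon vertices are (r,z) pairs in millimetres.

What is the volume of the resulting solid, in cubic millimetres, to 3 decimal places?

Profile (r,z), 8 vertices: (2,39) (2.5,24.5) (4.5,4.5) (8,3.5) (14,3) (19,10) (17,23) (14.5,28.5)
edge 0: (2,39)→(2.5,24.5)  cross = 2·24.5 − 2.5·39 = -48.5000; (r_i+r_j)·cross = 4.5·-48.5000 = -218.2500
edge 1: (2.5,24.5)→(4.5,4.5)  cross = 2.5·4.5 − 4.5·24.5 = -99.0000; (r_i+r_j)·cross = 7·-99.0000 = -693.0000
edge 2: (4.5,4.5)→(8,3.5)  cross = 4.5·3.5 − 8·4.5 = -20.2500; (r_i+r_j)·cross = 12.5·-20.2500 = -253.1250
edge 3: (8,3.5)→(14,3)  cross = 8·3 − 14·3.5 = -25.0000; (r_i+r_j)·cross = 22·-25.0000 = -550.0000
edge 4: (14,3)→(19,10)  cross = 14·10 − 19·3 = 83.0000; (r_i+r_j)·cross = 33·83.0000 = 2739.0000
edge 5: (19,10)→(17,23)  cross = 19·23 − 17·10 = 267.0000; (r_i+r_j)·cross = 36·267.0000 = 9612.0000
edge 6: (17,23)→(14.5,28.5)  cross = 17·28.5 − 14.5·23 = 151.0000; (r_i+r_j)·cross = 31.5·151.0000 = 4756.5000
edge 7: (14.5,28.5)→(2,39)  cross = 14.5·39 − 2·28.5 = 508.5000; (r_i+r_j)·cross = 16.5·508.5000 = 8390.2500
Σcross = 816.7500 → A = |Σcross|/2 = 408.3750 mm²
Σ(r_i+r_j)·cross = 23783.3750 → first moment M = |Σ|/6 = 3963.8958
R_c = M/A = 3963.8958/408.3750 = 9.7065 mm
θ = 325° = 5.672320 rad
V = θ·R_c·A = 5.672320·9.7065·408.3750 = 22484.486 mm³

Volume = 22484.486 mm³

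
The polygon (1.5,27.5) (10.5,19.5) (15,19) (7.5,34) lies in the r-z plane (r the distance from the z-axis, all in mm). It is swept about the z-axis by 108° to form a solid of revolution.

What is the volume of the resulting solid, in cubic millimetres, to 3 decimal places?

Profile (r,z), 4 vertices: (1.5,27.5) (10.5,19.5) (15,19) (7.5,34)
edge 0: (1.5,27.5)→(10.5,19.5)  cross = 1.5·19.5 − 10.5·27.5 = -259.5000; (r_i+r_j)·cross = 12·-259.5000 = -3114.0000
edge 1: (10.5,19.5)→(15,19)  cross = 10.5·19 − 15·19.5 = -93.0000; (r_i+r_j)·cross = 25.5·-93.0000 = -2371.5000
edge 2: (15,19)→(7.5,34)  cross = 15·34 − 7.5·19 = 367.5000; (r_i+r_j)·cross = 22.5·367.5000 = 8268.7500
edge 3: (7.5,34)→(1.5,27.5)  cross = 7.5·27.5 − 1.5·34 = 155.2500; (r_i+r_j)·cross = 9·155.2500 = 1397.2500
Σcross = 170.2500 → A = |Σcross|/2 = 85.1250 mm²
Σ(r_i+r_j)·cross = 4180.5000 → first moment M = |Σ|/6 = 696.7500
R_c = M/A = 696.7500/85.1250 = 8.1850 mm
θ = 108° = 1.884956 rad
V = θ·R_c·A = 1.884956·8.1850·85.1250 = 1313.343 mm³

Volume = 1313.343 mm³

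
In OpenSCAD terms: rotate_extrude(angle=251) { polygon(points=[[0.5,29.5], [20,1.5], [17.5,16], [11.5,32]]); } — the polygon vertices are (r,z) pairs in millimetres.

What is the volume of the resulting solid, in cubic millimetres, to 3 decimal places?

Profile (r,z), 4 vertices: (0.5,29.5) (20,1.5) (17.5,16) (11.5,32)
edge 0: (0.5,29.5)→(20,1.5)  cross = 0.5·1.5 − 20·29.5 = -589.2500; (r_i+r_j)·cross = 20.5·-589.2500 = -12079.6250
edge 1: (20,1.5)→(17.5,16)  cross = 20·16 − 17.5·1.5 = 293.7500; (r_i+r_j)·cross = 37.5·293.7500 = 11015.6250
edge 2: (17.5,16)→(11.5,32)  cross = 17.5·32 − 11.5·16 = 376.0000; (r_i+r_j)·cross = 29·376.0000 = 10904.0000
edge 3: (11.5,32)→(0.5,29.5)  cross = 11.5·29.5 − 0.5·32 = 323.2500; (r_i+r_j)·cross = 12·323.2500 = 3879.0000
Σcross = 403.7500 → A = |Σcross|/2 = 201.8750 mm²
Σ(r_i+r_j)·cross = 13719.0000 → first moment M = |Σ|/6 = 2286.5000
R_c = M/A = 2286.5000/201.8750 = 11.3263 mm
θ = 251° = 4.380776 rad
V = θ·R_c·A = 4.380776·11.3263·201.8750 = 10016.645 mm³

Volume = 10016.645 mm³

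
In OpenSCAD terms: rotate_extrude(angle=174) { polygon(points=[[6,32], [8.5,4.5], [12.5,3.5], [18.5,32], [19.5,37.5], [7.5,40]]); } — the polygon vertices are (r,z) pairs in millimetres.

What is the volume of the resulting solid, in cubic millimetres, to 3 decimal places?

Volume = 11337.912 mm³

Profile (r,z), 6 vertices: (6,32) (8.5,4.5) (12.5,3.5) (18.5,32) (19.5,37.5) (7.5,40)
edge 0: (6,32)→(8.5,4.5)  cross = 6·4.5 − 8.5·32 = -245.0000; (r_i+r_j)·cross = 14.5·-245.0000 = -3552.5000
edge 1: (8.5,4.5)→(12.5,3.5)  cross = 8.5·3.5 − 12.5·4.5 = -26.5000; (r_i+r_j)·cross = 21·-26.5000 = -556.5000
edge 2: (12.5,3.5)→(18.5,32)  cross = 12.5·32 − 18.5·3.5 = 335.2500; (r_i+r_j)·cross = 31·335.2500 = 10392.7500
edge 3: (18.5,32)→(19.5,37.5)  cross = 18.5·37.5 − 19.5·32 = 69.7500; (r_i+r_j)·cross = 38·69.7500 = 2650.5000
edge 4: (19.5,37.5)→(7.5,40)  cross = 19.5·40 − 7.5·37.5 = 498.7500; (r_i+r_j)·cross = 27·498.7500 = 13466.2500
edge 5: (7.5,40)→(6,32)  cross = 7.5·32 − 6·40 = 0.0000; (r_i+r_j)·cross = 13.5·0.0000 = 0.0000
Σcross = 632.2500 → A = |Σcross|/2 = 316.1250 mm²
Σ(r_i+r_j)·cross = 22400.5000 → first moment M = |Σ|/6 = 3733.4167
R_c = M/A = 3733.4167/316.1250 = 11.8099 mm
θ = 174° = 3.036873 rad
V = θ·R_c·A = 3.036873·11.8099·316.1250 = 11337.912 mm³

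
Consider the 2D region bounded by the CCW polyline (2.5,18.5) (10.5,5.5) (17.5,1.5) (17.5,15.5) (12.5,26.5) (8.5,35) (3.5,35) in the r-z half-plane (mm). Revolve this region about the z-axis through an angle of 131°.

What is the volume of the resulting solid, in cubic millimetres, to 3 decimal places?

Volume = 7047.866 mm³

Profile (r,z), 7 vertices: (2.5,18.5) (10.5,5.5) (17.5,1.5) (17.5,15.5) (12.5,26.5) (8.5,35) (3.5,35)
edge 0: (2.5,18.5)→(10.5,5.5)  cross = 2.5·5.5 − 10.5·18.5 = -180.5000; (r_i+r_j)·cross = 13·-180.5000 = -2346.5000
edge 1: (10.5,5.5)→(17.5,1.5)  cross = 10.5·1.5 − 17.5·5.5 = -80.5000; (r_i+r_j)·cross = 28·-80.5000 = -2254.0000
edge 2: (17.5,1.5)→(17.5,15.5)  cross = 17.5·15.5 − 17.5·1.5 = 245.0000; (r_i+r_j)·cross = 35·245.0000 = 8575.0000
edge 3: (17.5,15.5)→(12.5,26.5)  cross = 17.5·26.5 − 12.5·15.5 = 270.0000; (r_i+r_j)·cross = 30·270.0000 = 8100.0000
edge 4: (12.5,26.5)→(8.5,35)  cross = 12.5·35 − 8.5·26.5 = 212.2500; (r_i+r_j)·cross = 21·212.2500 = 4457.2500
edge 5: (8.5,35)→(3.5,35)  cross = 8.5·35 − 3.5·35 = 175.0000; (r_i+r_j)·cross = 12·175.0000 = 2100.0000
edge 6: (3.5,35)→(2.5,18.5)  cross = 3.5·18.5 − 2.5·35 = -22.7500; (r_i+r_j)·cross = 6·-22.7500 = -136.5000
Σcross = 618.5000 → A = |Σcross|/2 = 309.2500 mm²
Σ(r_i+r_j)·cross = 18495.2500 → first moment M = |Σ|/6 = 3082.5417
R_c = M/A = 3082.5417/309.2500 = 9.9678 mm
θ = 131° = 2.286381 rad
V = θ·R_c·A = 2.286381·9.9678·309.2500 = 7047.866 mm³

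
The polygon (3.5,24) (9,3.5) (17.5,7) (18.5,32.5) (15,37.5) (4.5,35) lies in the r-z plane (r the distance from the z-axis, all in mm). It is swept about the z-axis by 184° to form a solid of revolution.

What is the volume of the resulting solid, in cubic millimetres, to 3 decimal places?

Profile (r,z), 6 vertices: (3.5,24) (9,3.5) (17.5,7) (18.5,32.5) (15,37.5) (4.5,35)
edge 0: (3.5,24)→(9,3.5)  cross = 3.5·3.5 − 9·24 = -203.7500; (r_i+r_j)·cross = 12.5·-203.7500 = -2546.8750
edge 1: (9,3.5)→(17.5,7)  cross = 9·7 − 17.5·3.5 = 1.7500; (r_i+r_j)·cross = 26.5·1.7500 = 46.3750
edge 2: (17.5,7)→(18.5,32.5)  cross = 17.5·32.5 − 18.5·7 = 439.2500; (r_i+r_j)·cross = 36·439.2500 = 15813.0000
edge 3: (18.5,32.5)→(15,37.5)  cross = 18.5·37.5 − 15·32.5 = 206.2500; (r_i+r_j)·cross = 33.5·206.2500 = 6909.3750
edge 4: (15,37.5)→(4.5,35)  cross = 15·35 − 4.5·37.5 = 356.2500; (r_i+r_j)·cross = 19.5·356.2500 = 6946.8750
edge 5: (4.5,35)→(3.5,24)  cross = 4.5·24 − 3.5·35 = -14.5000; (r_i+r_j)·cross = 8·-14.5000 = -116.0000
Σcross = 785.2500 → A = |Σcross|/2 = 392.6250 mm²
Σ(r_i+r_j)·cross = 27052.7500 → first moment M = |Σ|/6 = 4508.7917
R_c = M/A = 4508.7917/392.6250 = 11.4837 mm
θ = 184° = 3.211406 rad
V = θ·R_c·A = 3.211406·11.4837·392.6250 = 14479.560 mm³

Volume = 14479.560 mm³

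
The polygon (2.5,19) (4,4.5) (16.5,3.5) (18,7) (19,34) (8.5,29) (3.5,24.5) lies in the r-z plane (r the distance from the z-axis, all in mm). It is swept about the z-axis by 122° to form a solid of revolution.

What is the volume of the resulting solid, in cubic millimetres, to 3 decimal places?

Profile (r,z), 7 vertices: (2.5,19) (4,4.5) (16.5,3.5) (18,7) (19,34) (8.5,29) (3.5,24.5)
edge 0: (2.5,19)→(4,4.5)  cross = 2.5·4.5 − 4·19 = -64.7500; (r_i+r_j)·cross = 6.5·-64.7500 = -420.8750
edge 1: (4,4.5)→(16.5,3.5)  cross = 4·3.5 − 16.5·4.5 = -60.2500; (r_i+r_j)·cross = 20.5·-60.2500 = -1235.1250
edge 2: (16.5,3.5)→(18,7)  cross = 16.5·7 − 18·3.5 = 52.5000; (r_i+r_j)·cross = 34.5·52.5000 = 1811.2500
edge 3: (18,7)→(19,34)  cross = 18·34 − 19·7 = 479.0000; (r_i+r_j)·cross = 37·479.0000 = 17723.0000
edge 4: (19,34)→(8.5,29)  cross = 19·29 − 8.5·34 = 262.0000; (r_i+r_j)·cross = 27.5·262.0000 = 7205.0000
edge 5: (8.5,29)→(3.5,24.5)  cross = 8.5·24.5 − 3.5·29 = 106.7500; (r_i+r_j)·cross = 12·106.7500 = 1281.0000
edge 6: (3.5,24.5)→(2.5,19)  cross = 3.5·19 − 2.5·24.5 = 5.2500; (r_i+r_j)·cross = 6·5.2500 = 31.5000
Σcross = 780.5000 → A = |Σcross|/2 = 390.2500 mm²
Σ(r_i+r_j)·cross = 26395.7500 → first moment M = |Σ|/6 = 4399.2917
R_c = M/A = 4399.2917/390.2500 = 11.2730 mm
θ = 122° = 2.129302 rad
V = θ·R_c·A = 2.129302·11.2730·390.2500 = 9367.419 mm³

Volume = 9367.419 mm³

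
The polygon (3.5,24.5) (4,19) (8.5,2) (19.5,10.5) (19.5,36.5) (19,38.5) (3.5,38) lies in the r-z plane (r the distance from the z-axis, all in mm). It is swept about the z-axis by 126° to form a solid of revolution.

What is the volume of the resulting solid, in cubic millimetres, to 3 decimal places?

Volume = 12502.518 mm³

Profile (r,z), 7 vertices: (3.5,24.5) (4,19) (8.5,2) (19.5,10.5) (19.5,36.5) (19,38.5) (3.5,38)
edge 0: (3.5,24.5)→(4,19)  cross = 3.5·19 − 4·24.5 = -31.5000; (r_i+r_j)·cross = 7.5·-31.5000 = -236.2500
edge 1: (4,19)→(8.5,2)  cross = 4·2 − 8.5·19 = -153.5000; (r_i+r_j)·cross = 12.5·-153.5000 = -1918.7500
edge 2: (8.5,2)→(19.5,10.5)  cross = 8.5·10.5 − 19.5·2 = 50.2500; (r_i+r_j)·cross = 28·50.2500 = 1407.0000
edge 3: (19.5,10.5)→(19.5,36.5)  cross = 19.5·36.5 − 19.5·10.5 = 507.0000; (r_i+r_j)·cross = 39·507.0000 = 19773.0000
edge 4: (19.5,36.5)→(19,38.5)  cross = 19.5·38.5 − 19·36.5 = 57.2500; (r_i+r_j)·cross = 38.5·57.2500 = 2204.1250
edge 5: (19,38.5)→(3.5,38)  cross = 19·38 − 3.5·38.5 = 587.2500; (r_i+r_j)·cross = 22.5·587.2500 = 13213.1250
edge 6: (3.5,38)→(3.5,24.5)  cross = 3.5·24.5 − 3.5·38 = -47.2500; (r_i+r_j)·cross = 7·-47.2500 = -330.7500
Σcross = 969.5000 → A = |Σcross|/2 = 484.7500 mm²
Σ(r_i+r_j)·cross = 34111.5000 → first moment M = |Σ|/6 = 5685.2500
R_c = M/A = 5685.2500/484.7500 = 11.7282 mm
θ = 126° = 2.199115 rad
V = θ·R_c·A = 2.199115·11.7282·484.7500 = 12502.518 mm³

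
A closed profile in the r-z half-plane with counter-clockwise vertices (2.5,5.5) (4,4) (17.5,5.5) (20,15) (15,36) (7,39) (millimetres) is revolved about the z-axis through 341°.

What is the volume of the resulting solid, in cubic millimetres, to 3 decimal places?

Volume = 28467.612 mm³

Profile (r,z), 6 vertices: (2.5,5.5) (4,4) (17.5,5.5) (20,15) (15,36) (7,39)
edge 0: (2.5,5.5)→(4,4)  cross = 2.5·4 − 4·5.5 = -12.0000; (r_i+r_j)·cross = 6.5·-12.0000 = -78.0000
edge 1: (4,4)→(17.5,5.5)  cross = 4·5.5 − 17.5·4 = -48.0000; (r_i+r_j)·cross = 21.5·-48.0000 = -1032.0000
edge 2: (17.5,5.5)→(20,15)  cross = 17.5·15 − 20·5.5 = 152.5000; (r_i+r_j)·cross = 37.5·152.5000 = 5718.7500
edge 3: (20,15)→(15,36)  cross = 20·36 − 15·15 = 495.0000; (r_i+r_j)·cross = 35·495.0000 = 17325.0000
edge 4: (15,36)→(7,39)  cross = 15·39 − 7·36 = 333.0000; (r_i+r_j)·cross = 22·333.0000 = 7326.0000
edge 5: (7,39)→(2.5,5.5)  cross = 7·5.5 − 2.5·39 = -59.0000; (r_i+r_j)·cross = 9.5·-59.0000 = -560.5000
Σcross = 861.5000 → A = |Σcross|/2 = 430.7500 mm²
Σ(r_i+r_j)·cross = 28699.2500 → first moment M = |Σ|/6 = 4783.2083
R_c = M/A = 4783.2083/430.7500 = 11.1044 mm
θ = 341° = 5.951573 rad
V = θ·R_c·A = 5.951573·11.1044·430.7500 = 28467.612 mm³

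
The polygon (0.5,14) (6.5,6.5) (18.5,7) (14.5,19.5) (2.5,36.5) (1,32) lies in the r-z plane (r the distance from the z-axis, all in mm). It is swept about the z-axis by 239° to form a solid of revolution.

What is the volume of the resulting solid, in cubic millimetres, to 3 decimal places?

Volume = 10004.256 mm³

Profile (r,z), 6 vertices: (0.5,14) (6.5,6.5) (18.5,7) (14.5,19.5) (2.5,36.5) (1,32)
edge 0: (0.5,14)→(6.5,6.5)  cross = 0.5·6.5 − 6.5·14 = -87.7500; (r_i+r_j)·cross = 7·-87.7500 = -614.2500
edge 1: (6.5,6.5)→(18.5,7)  cross = 6.5·7 − 18.5·6.5 = -74.7500; (r_i+r_j)·cross = 25·-74.7500 = -1868.7500
edge 2: (18.5,7)→(14.5,19.5)  cross = 18.5·19.5 − 14.5·7 = 259.2500; (r_i+r_j)·cross = 33·259.2500 = 8555.2500
edge 3: (14.5,19.5)→(2.5,36.5)  cross = 14.5·36.5 − 2.5·19.5 = 480.5000; (r_i+r_j)·cross = 17·480.5000 = 8168.5000
edge 4: (2.5,36.5)→(1,32)  cross = 2.5·32 − 1·36.5 = 43.5000; (r_i+r_j)·cross = 3.5·43.5000 = 152.2500
edge 5: (1,32)→(0.5,14)  cross = 1·14 − 0.5·32 = -2.0000; (r_i+r_j)·cross = 1.5·-2.0000 = -3.0000
Σcross = 618.7500 → A = |Σcross|/2 = 309.3750 mm²
Σ(r_i+r_j)·cross = 14390.0000 → first moment M = |Σ|/6 = 2398.3333
R_c = M/A = 2398.3333/309.3750 = 7.7522 mm
θ = 239° = 4.171337 rad
V = θ·R_c·A = 4.171337·7.7522·309.3750 = 10004.256 mm³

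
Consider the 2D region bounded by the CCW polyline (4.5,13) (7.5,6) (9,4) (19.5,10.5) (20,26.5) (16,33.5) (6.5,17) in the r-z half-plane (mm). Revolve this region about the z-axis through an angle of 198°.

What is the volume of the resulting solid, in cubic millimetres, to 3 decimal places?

Volume = 12388.583 mm³

Profile (r,z), 7 vertices: (4.5,13) (7.5,6) (9,4) (19.5,10.5) (20,26.5) (16,33.5) (6.5,17)
edge 0: (4.5,13)→(7.5,6)  cross = 4.5·6 − 7.5·13 = -70.5000; (r_i+r_j)·cross = 12·-70.5000 = -846.0000
edge 1: (7.5,6)→(9,4)  cross = 7.5·4 − 9·6 = -24.0000; (r_i+r_j)·cross = 16.5·-24.0000 = -396.0000
edge 2: (9,4)→(19.5,10.5)  cross = 9·10.5 − 19.5·4 = 16.5000; (r_i+r_j)·cross = 28.5·16.5000 = 470.2500
edge 3: (19.5,10.5)→(20,26.5)  cross = 19.5·26.5 − 20·10.5 = 306.7500; (r_i+r_j)·cross = 39.5·306.7500 = 12116.6250
edge 4: (20,26.5)→(16,33.5)  cross = 20·33.5 − 16·26.5 = 246.0000; (r_i+r_j)·cross = 36·246.0000 = 8856.0000
edge 5: (16,33.5)→(6.5,17)  cross = 16·17 − 6.5·33.5 = 54.2500; (r_i+r_j)·cross = 22.5·54.2500 = 1220.6250
edge 6: (6.5,17)→(4.5,13)  cross = 6.5·13 − 4.5·17 = 8.0000; (r_i+r_j)·cross = 11·8.0000 = 88.0000
Σcross = 537.0000 → A = |Σcross|/2 = 268.5000 mm²
Σ(r_i+r_j)·cross = 21509.5000 → first moment M = |Σ|/6 = 3584.9167
R_c = M/A = 3584.9167/268.5000 = 13.3516 mm
θ = 198° = 3.455752 rad
V = θ·R_c·A = 3.455752·13.3516·268.5000 = 12388.583 mm³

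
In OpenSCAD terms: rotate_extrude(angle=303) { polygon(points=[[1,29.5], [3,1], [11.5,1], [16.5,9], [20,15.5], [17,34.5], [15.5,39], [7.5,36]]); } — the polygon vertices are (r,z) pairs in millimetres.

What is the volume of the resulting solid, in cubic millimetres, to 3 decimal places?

Profile (r,z), 8 vertices: (1,29.5) (3,1) (11.5,1) (16.5,9) (20,15.5) (17,34.5) (15.5,39) (7.5,36)
edge 0: (1,29.5)→(3,1)  cross = 1·1 − 3·29.5 = -87.5000; (r_i+r_j)·cross = 4·-87.5000 = -350.0000
edge 1: (3,1)→(11.5,1)  cross = 3·1 − 11.5·1 = -8.5000; (r_i+r_j)·cross = 14.5·-8.5000 = -123.2500
edge 2: (11.5,1)→(16.5,9)  cross = 11.5·9 − 16.5·1 = 87.0000; (r_i+r_j)·cross = 28·87.0000 = 2436.0000
edge 3: (16.5,9)→(20,15.5)  cross = 16.5·15.5 − 20·9 = 75.7500; (r_i+r_j)·cross = 36.5·75.7500 = 2764.8750
edge 4: (20,15.5)→(17,34.5)  cross = 20·34.5 − 17·15.5 = 426.5000; (r_i+r_j)·cross = 37·426.5000 = 15780.5000
edge 5: (17,34.5)→(15.5,39)  cross = 17·39 − 15.5·34.5 = 128.2500; (r_i+r_j)·cross = 32.5·128.2500 = 4168.1250
edge 6: (15.5,39)→(7.5,36)  cross = 15.5·36 − 7.5·39 = 265.5000; (r_i+r_j)·cross = 23·265.5000 = 6106.5000
edge 7: (7.5,36)→(1,29.5)  cross = 7.5·29.5 − 1·36 = 185.2500; (r_i+r_j)·cross = 8.5·185.2500 = 1574.6250
Σcross = 1072.2500 → A = |Σcross|/2 = 536.1250 mm²
Σ(r_i+r_j)·cross = 32357.3750 → first moment M = |Σ|/6 = 5392.8958
R_c = M/A = 5392.8958/536.1250 = 10.0590 mm
θ = 303° = 5.288348 rad
V = θ·R_c·A = 5.288348·10.0590·536.1250 = 28519.508 mm³

Volume = 28519.508 mm³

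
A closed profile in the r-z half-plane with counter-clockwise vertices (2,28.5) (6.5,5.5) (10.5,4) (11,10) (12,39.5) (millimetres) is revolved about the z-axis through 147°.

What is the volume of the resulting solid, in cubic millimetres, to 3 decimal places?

Profile (r,z), 5 vertices: (2,28.5) (6.5,5.5) (10.5,4) (11,10) (12,39.5)
edge 0: (2,28.5)→(6.5,5.5)  cross = 2·5.5 − 6.5·28.5 = -174.2500; (r_i+r_j)·cross = 8.5·-174.2500 = -1481.1250
edge 1: (6.5,5.5)→(10.5,4)  cross = 6.5·4 − 10.5·5.5 = -31.7500; (r_i+r_j)·cross = 17·-31.7500 = -539.7500
edge 2: (10.5,4)→(11,10)  cross = 10.5·10 − 11·4 = 61.0000; (r_i+r_j)·cross = 21.5·61.0000 = 1311.5000
edge 3: (11,10)→(12,39.5)  cross = 11·39.5 − 12·10 = 314.5000; (r_i+r_j)·cross = 23·314.5000 = 7233.5000
edge 4: (12,39.5)→(2,28.5)  cross = 12·28.5 − 2·39.5 = 263.0000; (r_i+r_j)·cross = 14·263.0000 = 3682.0000
Σcross = 432.5000 → A = |Σcross|/2 = 216.2500 mm²
Σ(r_i+r_j)·cross = 10206.1250 → first moment M = |Σ|/6 = 1701.0208
R_c = M/A = 1701.0208/216.2500 = 7.8660 mm
θ = 147° = 2.565634 rad
V = θ·R_c·A = 2.565634·7.8660·216.2500 = 4364.197 mm³

Volume = 4364.197 mm³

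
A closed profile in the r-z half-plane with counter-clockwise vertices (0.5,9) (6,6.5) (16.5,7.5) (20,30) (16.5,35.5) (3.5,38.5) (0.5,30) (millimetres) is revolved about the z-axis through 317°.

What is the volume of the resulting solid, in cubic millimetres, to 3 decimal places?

Volume = 26982.947 mm³

Profile (r,z), 7 vertices: (0.5,9) (6,6.5) (16.5,7.5) (20,30) (16.5,35.5) (3.5,38.5) (0.5,30)
edge 0: (0.5,9)→(6,6.5)  cross = 0.5·6.5 − 6·9 = -50.7500; (r_i+r_j)·cross = 6.5·-50.7500 = -329.8750
edge 1: (6,6.5)→(16.5,7.5)  cross = 6·7.5 − 16.5·6.5 = -62.2500; (r_i+r_j)·cross = 22.5·-62.2500 = -1400.6250
edge 2: (16.5,7.5)→(20,30)  cross = 16.5·30 − 20·7.5 = 345.0000; (r_i+r_j)·cross = 36.5·345.0000 = 12592.5000
edge 3: (20,30)→(16.5,35.5)  cross = 20·35.5 − 16.5·30 = 215.0000; (r_i+r_j)·cross = 36.5·215.0000 = 7847.5000
edge 4: (16.5,35.5)→(3.5,38.5)  cross = 16.5·38.5 − 3.5·35.5 = 511.0000; (r_i+r_j)·cross = 20·511.0000 = 10220.0000
edge 5: (3.5,38.5)→(0.5,30)  cross = 3.5·30 − 0.5·38.5 = 85.7500; (r_i+r_j)·cross = 4·85.7500 = 343.0000
edge 6: (0.5,30)→(0.5,9)  cross = 0.5·9 − 0.5·30 = -10.5000; (r_i+r_j)·cross = 1·-10.5000 = -10.5000
Σcross = 1033.2500 → A = |Σcross|/2 = 516.6250 mm²
Σ(r_i+r_j)·cross = 29262.0000 → first moment M = |Σ|/6 = 4877.0000
R_c = M/A = 4877.0000/516.6250 = 9.4401 mm
θ = 317° = 5.532694 rad
V = θ·R_c·A = 5.532694·9.4401·516.6250 = 26982.947 mm³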